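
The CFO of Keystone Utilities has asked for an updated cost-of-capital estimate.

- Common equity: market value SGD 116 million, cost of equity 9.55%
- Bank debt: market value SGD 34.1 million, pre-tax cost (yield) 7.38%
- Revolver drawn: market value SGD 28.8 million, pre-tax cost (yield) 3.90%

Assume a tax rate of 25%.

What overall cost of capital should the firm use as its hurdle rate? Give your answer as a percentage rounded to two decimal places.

7.72%

Total capital V = 116 + 34.1 + 28.8 = 178.9.
Equity: weight = 116/178.9 = 0.6484; cost = 9.55%.
Bank debt: weight = 34.1/178.9 = 0.1906; after-tax cost = 7.38% × (1 − 25%) = 5.5350%.
Revolver drawn: weight = 28.8/178.9 = 0.1610; after-tax cost = 3.9% × (1 − 25%) = 2.9250%.
WACC = 0.6484 × 9.5500% + 0.1906 × 5.5350% + 0.1610 × 2.9250% = 7.7182%.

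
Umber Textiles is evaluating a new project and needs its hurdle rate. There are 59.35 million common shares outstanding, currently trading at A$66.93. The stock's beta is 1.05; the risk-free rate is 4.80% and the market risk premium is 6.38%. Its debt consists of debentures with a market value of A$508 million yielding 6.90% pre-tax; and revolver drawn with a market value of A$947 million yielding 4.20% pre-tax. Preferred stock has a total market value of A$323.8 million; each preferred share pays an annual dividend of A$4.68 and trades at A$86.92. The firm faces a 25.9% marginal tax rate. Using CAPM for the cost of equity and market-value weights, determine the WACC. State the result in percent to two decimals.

9.21%

Cost of equity via CAPM: Re = 4.8% + 1.05 × 6.38% = 11.4990%.
Cost of preferred: Rp = 4.68 / 86.92 = 5.3843%.
Market value of equity E = 66.93 × 59.35m = 3972.2955m.
Total capital V = 3972.2955 + 323.8 + 508 + 947 = 5751.0955.
Equity: weight = 3972.2955/5751.0955 = 0.6907; cost = 11.499%.
Preferred: weight = 323.8/5751.0955 = 0.0563; cost = 5.3843%.
Debentures: weight = 508/5751.0955 = 0.0883; after-tax cost = 6.9% × (1 − 25.9%) = 5.1129%.
Revolver drawn: weight = 947/5751.0955 = 0.1647; after-tax cost = 4.2% × (1 − 25.9%) = 3.1122%.
WACC = 0.6907 × 11.4990% + 0.0563 × 5.3843% + 0.0883 × 5.1129% + 0.1647 × 3.1122% = 9.2096%.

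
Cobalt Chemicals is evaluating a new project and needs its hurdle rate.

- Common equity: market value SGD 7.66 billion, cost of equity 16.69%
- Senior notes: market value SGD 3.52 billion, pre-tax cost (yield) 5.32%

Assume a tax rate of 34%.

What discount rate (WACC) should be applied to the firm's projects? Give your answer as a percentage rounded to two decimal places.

12.54%

Total capital V = 7.66 + 3.52 = 11.18.
Equity: weight = 7.66/11.18 = 0.6852; cost = 16.69%.
Senior notes: weight = 3.52/11.18 = 0.3148; after-tax cost = 5.32% × (1 − 34%) = 3.5112%.
WACC = 0.6852 × 16.6900% + 0.3148 × 3.5112% = 12.5407%.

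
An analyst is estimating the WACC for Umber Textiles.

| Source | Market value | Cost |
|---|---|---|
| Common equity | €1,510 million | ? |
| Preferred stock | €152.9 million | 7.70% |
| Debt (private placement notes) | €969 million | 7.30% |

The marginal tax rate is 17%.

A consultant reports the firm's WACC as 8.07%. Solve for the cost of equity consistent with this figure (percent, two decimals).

9.40%

Total capital V = 1510 + 152.9 + 969 = 2631.9.
Equity weight = 1510/2631.9 = 0.5737.
Preferred weight = 152.9/2631.9 = 0.0581.
Private placement notes weight = 969/2631.9 = 0.3682.
Debt contribution = 0.3682 × 7.3% × (1 − 17%) = 2.2308%.
Preferred contribution = 0.0581 × 7.7% = 0.4473%.
Required equity contribution = 8.07% − 2.6781% = 5.3919%.
Re = 5.3919% / 0.5737 = 9.3980%.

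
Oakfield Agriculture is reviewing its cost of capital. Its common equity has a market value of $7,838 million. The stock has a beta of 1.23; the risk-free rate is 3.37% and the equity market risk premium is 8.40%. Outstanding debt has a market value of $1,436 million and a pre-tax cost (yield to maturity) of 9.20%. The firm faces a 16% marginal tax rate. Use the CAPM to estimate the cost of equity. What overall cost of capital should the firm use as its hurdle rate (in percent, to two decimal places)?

12.78%

Cost of equity via CAPM: Re = 3.37% + 1.23 × 8.4% = 13.7020%.
Total capital V = 7838 + 1436 = 9274.
Equity: weight = 7838/9274 = 0.8452; cost = 13.702%.
Debt: weight = 1436/9274 = 0.1548; after-tax cost = 9.2% × (1 − 16%) = 7.7280%.
WACC = 0.8452 × 13.7020% + 0.1548 × 7.7280% = 12.7770%.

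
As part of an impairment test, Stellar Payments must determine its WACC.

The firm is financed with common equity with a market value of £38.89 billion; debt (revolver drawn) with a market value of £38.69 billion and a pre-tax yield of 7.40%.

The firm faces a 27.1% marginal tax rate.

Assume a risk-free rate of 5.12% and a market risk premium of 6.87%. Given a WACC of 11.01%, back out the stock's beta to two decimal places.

1.67

Total capital V = 38.89 + 38.69 = 77.58.
Equity weight = 38.89/77.58 = 0.5013.
Revolver drawn weight = 38.69/77.58 = 0.4987.
Debt contribution = 0.4987 × 7.4% × (1 − 27.1%) = 2.6903%.
Required equity contribution = 11.01% − 2.6903% = 8.3197%  ⇒  Re = 16.5965%.
CAPM: 16.5965% = 5.12% + β × 6.87%  ⇒  β = 1.6705.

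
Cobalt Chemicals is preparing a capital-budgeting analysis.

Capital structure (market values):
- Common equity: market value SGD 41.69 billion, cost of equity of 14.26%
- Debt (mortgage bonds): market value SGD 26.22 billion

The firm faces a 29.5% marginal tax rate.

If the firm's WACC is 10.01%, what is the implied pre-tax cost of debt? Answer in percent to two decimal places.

4.61%

Total capital V = 41.69 + 26.22 = 67.91.
Equity weight = 41.69/67.91 = 0.6139.
Mortgage bonds weight = 26.22/67.91 = 0.3861.
Equity contribution = 0.6139 × 14.26% = 8.7542%.
Remaining for debt = 10.01% − 8.7542% = 1.2558%.
Rd × (1 − 29.5%) × 0.3861 = 1.2558%  ⇒  Rd = 4.6134%.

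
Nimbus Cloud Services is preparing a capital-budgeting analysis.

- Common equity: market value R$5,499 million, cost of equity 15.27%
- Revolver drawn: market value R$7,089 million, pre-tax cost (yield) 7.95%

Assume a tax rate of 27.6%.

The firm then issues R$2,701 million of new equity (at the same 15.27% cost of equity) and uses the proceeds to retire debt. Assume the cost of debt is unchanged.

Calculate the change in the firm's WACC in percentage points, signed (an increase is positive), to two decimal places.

Current WACC:
Total capital V = 5499 + 7089 = 12588.
Equity: weight = 5499/12588 = 0.4368; cost = 15.27%.
Revolver drawn: weight = 7089/12588 = 0.5632; after-tax cost = 7.95% × (1 − 27.6%) = 5.7558%.
WACC = 0.4368 × 15.2700% + 0.5632 × 5.7558% = 9.9120%.
After the change:
Total capital V = 8200 + 4388 = 12588.
Equity: weight = 8200/12588 = 0.6514; cost = 15.27%.
Revolver drawn: weight = 4388/12588 = 0.3486; after-tax cost = 7.95% × (1 − 27.6%) = 5.7558%.
WACC = 0.6514 × 15.2700% + 0.3486 × 5.7558% = 11.9535%.
Change in WACC = 11.9535% − 9.9120% = 2.0415 pp.

+2.04 pp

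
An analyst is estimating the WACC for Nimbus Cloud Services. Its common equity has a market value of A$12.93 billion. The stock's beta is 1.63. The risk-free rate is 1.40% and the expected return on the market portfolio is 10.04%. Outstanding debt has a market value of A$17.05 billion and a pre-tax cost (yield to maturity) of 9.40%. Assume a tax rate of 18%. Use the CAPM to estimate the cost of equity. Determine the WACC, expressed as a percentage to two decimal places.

Market risk premium = 10.04% − 1.4% = 8.64%.
Cost of equity via CAPM: Re = 1.4% + 1.63 × 8.64% = 15.4832%.
Total capital V = 12.93 + 17.05 = 29.98.
Equity: weight = 12.93/29.98 = 0.4313; cost = 15.4832%.
Debt: weight = 17.05/29.98 = 0.5687; after-tax cost = 9.4% × (1 − 18%) = 7.7080%.
WACC = 0.4313 × 15.4832% + 0.5687 × 7.7080% = 11.0613%.

11.06%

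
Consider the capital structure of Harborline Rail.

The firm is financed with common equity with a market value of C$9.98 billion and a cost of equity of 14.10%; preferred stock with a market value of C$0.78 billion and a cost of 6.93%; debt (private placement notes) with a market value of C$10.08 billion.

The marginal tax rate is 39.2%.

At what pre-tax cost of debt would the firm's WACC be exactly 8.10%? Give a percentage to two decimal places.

Total capital V = 9.98 + 0.78 + 10.08 = 20.84.
Equity weight = 9.98/20.84 = 0.4789.
Preferred weight = 0.78/20.84 = 0.0374.
Private placement notes weight = 10.08/20.84 = 0.4837.
Equity contribution = 0.4789 × 14.1% = 6.7523%.
Preferred contribution = 0.0374 × 6.93% = 0.2594%.
Remaining for debt = 8.1% − 7.0117% = 1.0883%.
Rd × (1 − 39.2%) × 0.4837 = 1.0883%  ⇒  Rd = 3.7008%.

3.70%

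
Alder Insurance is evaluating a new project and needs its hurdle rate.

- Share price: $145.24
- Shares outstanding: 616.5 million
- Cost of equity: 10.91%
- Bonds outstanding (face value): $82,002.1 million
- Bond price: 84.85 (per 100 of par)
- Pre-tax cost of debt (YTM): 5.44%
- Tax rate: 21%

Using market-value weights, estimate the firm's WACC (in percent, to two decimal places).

8.02%

Market value of equity E = 145.24 × 616.5m = 89540.46m. Market value of debt D = 82002.1m × 84.85/100 = 69578.78185m.
Total capital V = 89540.46 + 69578.78185 = 159119.24185.
Equity: weight = 89540.46/159119.24185 = 0.5627; cost = 10.91%.
Bonds outstanding: weight = 69578.78185/159119.24185 = 0.4373; after-tax cost = 5.44% × (1 − 21%) = 4.2976%.
WACC = 0.5627 × 10.9100% + 0.4373 × 4.2976% = 8.0186%.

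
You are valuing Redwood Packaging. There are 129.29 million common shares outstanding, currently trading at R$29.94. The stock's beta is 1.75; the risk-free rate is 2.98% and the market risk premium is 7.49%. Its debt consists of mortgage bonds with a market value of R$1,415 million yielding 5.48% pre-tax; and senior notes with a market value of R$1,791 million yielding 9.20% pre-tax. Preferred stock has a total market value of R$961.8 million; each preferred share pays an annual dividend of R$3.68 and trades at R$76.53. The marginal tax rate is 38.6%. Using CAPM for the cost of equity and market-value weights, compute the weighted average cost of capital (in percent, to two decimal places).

10.17%

Cost of equity via CAPM: Re = 2.98% + 1.75 × 7.49% = 16.0875%.
Cost of preferred: Rp = 3.68 / 76.53 = 4.8086%.
Market value of equity E = 29.94 × 129.29m = 3870.9426m.
Total capital V = 3870.9426 + 961.8 + 1415 + 1791 = 8038.7426.
Equity: weight = 3870.9426/8038.7426 = 0.4815; cost = 16.0875%.
Preferred: weight = 961.8/8038.7426 = 0.1196; cost = 4.8086%.
Mortgage bonds: weight = 1415/8038.7426 = 0.1760; after-tax cost = 5.48% × (1 − 38.6%) = 3.3647%.
Senior notes: weight = 1791/8038.7426 = 0.2228; after-tax cost = 9.2% × (1 − 38.6%) = 5.6488%.
WACC = 0.4815 × 16.0875% + 0.1196 × 4.8086% + 0.1760 × 3.3647% + 0.2228 × 5.6488% = 10.1728%.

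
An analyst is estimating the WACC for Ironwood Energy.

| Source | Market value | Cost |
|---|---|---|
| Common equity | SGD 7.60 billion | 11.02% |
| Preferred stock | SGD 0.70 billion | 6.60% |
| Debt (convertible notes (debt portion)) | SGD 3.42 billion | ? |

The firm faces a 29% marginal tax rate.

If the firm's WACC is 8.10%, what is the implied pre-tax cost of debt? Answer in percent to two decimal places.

Total capital V = 7.6 + 0.7 + 3.42 = 11.72.
Equity weight = 7.6/11.72 = 0.6485.
Preferred weight = 0.7/11.72 = 0.0597.
Convertible notes (debt portion) weight = 3.42/11.72 = 0.2918.
Equity contribution = 0.6485 × 11.02% = 7.1461%.
Preferred contribution = 0.0597 × 6.6% = 0.3942%.
Remaining for debt = 8.1% − 7.5403% = 0.5597%.
Rd × (1 − 29%) × 0.2918 = 0.5597%  ⇒  Rd = 2.7016%.

2.70%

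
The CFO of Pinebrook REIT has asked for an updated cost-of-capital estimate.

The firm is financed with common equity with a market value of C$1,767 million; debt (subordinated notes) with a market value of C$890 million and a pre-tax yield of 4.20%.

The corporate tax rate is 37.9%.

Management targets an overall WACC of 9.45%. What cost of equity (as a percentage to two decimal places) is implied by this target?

Total capital V = 1767 + 890 = 2657.
Equity weight = 1767/2657 = 0.6650.
Subordinated notes weight = 890/2657 = 0.3350.
Debt contribution = 0.3350 × 4.2% × (1 − 37.9%) = 0.8737%.
Required equity contribution = 9.45% − 0.8737% = 8.5763%.
Re = 8.5763% / 0.6650 = 12.8961%.

12.90%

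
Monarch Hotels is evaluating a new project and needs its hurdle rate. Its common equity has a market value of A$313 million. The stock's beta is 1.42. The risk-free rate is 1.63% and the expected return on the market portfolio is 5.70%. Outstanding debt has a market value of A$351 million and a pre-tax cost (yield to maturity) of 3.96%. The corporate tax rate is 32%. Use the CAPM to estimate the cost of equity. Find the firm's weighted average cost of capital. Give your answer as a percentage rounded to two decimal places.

4.92%

Market risk premium = 5.7% − 1.63% = 4.07%.
Cost of equity via CAPM: Re = 1.63% + 1.42 × 4.07% = 7.4094%.
Total capital V = 313 + 351 = 664.
Equity: weight = 313/664 = 0.4714; cost = 7.4094%.
Debt: weight = 351/664 = 0.5286; after-tax cost = 3.96% × (1 − 32%) = 2.6928%.
WACC = 0.4714 × 7.4094% + 0.5286 × 2.6928% = 4.9161%.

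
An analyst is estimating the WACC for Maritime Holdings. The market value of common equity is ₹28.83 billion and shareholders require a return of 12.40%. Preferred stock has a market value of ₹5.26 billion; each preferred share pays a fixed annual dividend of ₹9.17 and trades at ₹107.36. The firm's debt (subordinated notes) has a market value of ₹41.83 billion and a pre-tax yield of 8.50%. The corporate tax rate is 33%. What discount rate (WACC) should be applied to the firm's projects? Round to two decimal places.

8.44%

Cost of preferred: Rp = 9.17 / 107.36 = 8.5414%.
Total capital V = 28.83 + 5.26 + 41.83 = 75.92.
Equity: weight = 28.83/75.92 = 0.3797; cost = 12.4%.
Preferred: weight = 5.26/75.92 = 0.0693; cost = 8.5414%.
Subordinated notes: weight = 41.83/75.92 = 0.5510; after-tax cost = 8.5% × (1 − 33%) = 5.6950%.
WACC = 0.3797 × 12.4000% + 0.0693 × 8.5414% + 0.5510 × 5.6950% = 8.4384%.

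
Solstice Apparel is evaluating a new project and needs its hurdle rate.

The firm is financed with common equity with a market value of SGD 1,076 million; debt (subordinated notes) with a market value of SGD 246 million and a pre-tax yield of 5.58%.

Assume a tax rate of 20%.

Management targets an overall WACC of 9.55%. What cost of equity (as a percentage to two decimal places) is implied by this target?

Total capital V = 1076 + 246 = 1322.
Equity weight = 1076/1322 = 0.8139.
Subordinated notes weight = 246/1322 = 0.1861.
Debt contribution = 0.1861 × 5.58% × (1 − 20%) = 0.8307%.
Required equity contribution = 9.55% − 0.8307% = 8.7193%.
Re = 8.7193% / 0.8139 = 10.7128%.

10.71%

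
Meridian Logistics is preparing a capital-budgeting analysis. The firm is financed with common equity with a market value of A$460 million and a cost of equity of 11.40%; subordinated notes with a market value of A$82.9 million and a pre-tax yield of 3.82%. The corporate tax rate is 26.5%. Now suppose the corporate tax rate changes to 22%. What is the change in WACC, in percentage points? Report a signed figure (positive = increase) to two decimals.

+0.03 pp

Current WACC:
Total capital V = 460 + 82.9 = 542.9.
Equity: weight = 460/542.9 = 0.8473; cost = 11.4%.
Subordinated notes: weight = 82.9/542.9 = 0.1527; after-tax cost = 3.82% × (1 − 26.5%) = 2.8077%.
WACC = 0.8473 × 11.4000% + 0.1527 × 2.8077% = 10.0880%.
After the change:
Total capital V = 460 + 82.9 = 542.9.
Equity: weight = 460/542.9 = 0.8473; cost = 11.4%.
Subordinated notes: weight = 82.9/542.9 = 0.1527; after-tax cost = 3.82% × (1 − 22%) = 2.9796%.
WACC = 0.8473 × 11.4000% + 0.1527 × 2.9796% = 10.1142%.
Change in WACC = 10.1142% − 10.0880% = 0.0262 pp.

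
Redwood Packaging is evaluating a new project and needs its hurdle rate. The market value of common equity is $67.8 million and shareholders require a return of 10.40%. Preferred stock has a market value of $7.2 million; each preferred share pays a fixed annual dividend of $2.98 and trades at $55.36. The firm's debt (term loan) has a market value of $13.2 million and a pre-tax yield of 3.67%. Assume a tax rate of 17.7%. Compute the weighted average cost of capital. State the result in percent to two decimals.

8.89%

Cost of preferred: Rp = 2.98 / 55.36 = 5.3829%.
Total capital V = 67.8 + 7.2 + 13.2 = 88.2.
Equity: weight = 67.8/88.2 = 0.7687; cost = 10.4%.
Preferred: weight = 7.2/88.2 = 0.0816; cost = 5.3829%.
Term loan: weight = 13.2/88.2 = 0.1497; after-tax cost = 3.67% × (1 − 17.7%) = 3.0204%.
WACC = 0.7687 × 10.4000% + 0.0816 × 5.3829% + 0.1497 × 3.0204% = 8.8860%.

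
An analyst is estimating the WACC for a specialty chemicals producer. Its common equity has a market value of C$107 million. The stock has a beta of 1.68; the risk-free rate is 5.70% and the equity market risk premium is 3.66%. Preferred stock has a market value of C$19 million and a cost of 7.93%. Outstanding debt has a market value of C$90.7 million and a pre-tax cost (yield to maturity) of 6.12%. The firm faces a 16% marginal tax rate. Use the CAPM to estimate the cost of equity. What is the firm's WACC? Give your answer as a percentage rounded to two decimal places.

Cost of equity via CAPM: Re = 5.7% + 1.68 × 3.66% = 11.8488%.
Total capital V = 107 + 19 + 90.7 = 216.7.
Equity: weight = 107/216.7 = 0.4938; cost = 11.8488%.
Preferred: weight = 19/216.7 = 0.0877; cost = 7.93%.
Debt: weight = 90.7/216.7 = 0.4186; after-tax cost = 6.12% × (1 − 16%) = 5.1408%.
WACC = 0.4938 × 11.8488% + 0.0877 × 7.9300% + 0.4186 × 5.1408% = 8.6976%.

8.70%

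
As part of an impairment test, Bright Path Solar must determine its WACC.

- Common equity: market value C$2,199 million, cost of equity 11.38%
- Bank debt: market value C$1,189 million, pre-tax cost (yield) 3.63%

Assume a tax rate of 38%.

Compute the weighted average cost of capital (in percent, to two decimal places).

8.18%

Total capital V = 2199 + 1189 = 3388.
Equity: weight = 2199/3388 = 0.6491; cost = 11.38%.
Bank debt: weight = 1189/3388 = 0.3509; after-tax cost = 3.63% × (1 − 38%) = 2.2506%.
WACC = 0.6491 × 11.3800% + 0.3509 × 2.2506% = 8.1761%.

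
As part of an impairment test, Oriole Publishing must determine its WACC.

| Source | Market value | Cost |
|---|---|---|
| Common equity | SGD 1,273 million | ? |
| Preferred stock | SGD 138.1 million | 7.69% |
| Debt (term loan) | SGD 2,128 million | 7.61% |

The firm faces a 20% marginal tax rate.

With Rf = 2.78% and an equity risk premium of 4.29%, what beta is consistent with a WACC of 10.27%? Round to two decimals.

3.44

Total capital V = 1273 + 138.1 + 2128 = 3539.1.
Equity weight = 1273/3539.1 = 0.3597.
Preferred weight = 138.1/3539.1 = 0.0390.
Term loan weight = 2128/3539.1 = 0.6013.
Debt contribution = 0.6013 × 7.61% × (1 − 20%) = 3.6606%.
Preferred contribution = 0.0390 × 7.69% = 0.3001%.
Required equity contribution = 10.27% − 3.9607% = 6.3093%  ⇒  Re = 17.5407%.
CAPM: 17.5407% = 2.78% + β × 4.29%  ⇒  β = 3.4407.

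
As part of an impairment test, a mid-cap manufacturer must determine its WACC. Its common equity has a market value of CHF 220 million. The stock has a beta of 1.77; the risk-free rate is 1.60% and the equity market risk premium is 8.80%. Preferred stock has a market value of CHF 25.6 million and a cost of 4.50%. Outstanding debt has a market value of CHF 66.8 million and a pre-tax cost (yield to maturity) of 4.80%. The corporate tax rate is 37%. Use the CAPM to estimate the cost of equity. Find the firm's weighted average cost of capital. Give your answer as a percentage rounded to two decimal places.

Cost of equity via CAPM: Re = 1.6% + 1.77 × 8.8% = 17.1760%.
Total capital V = 220 + 25.6 + 66.8 = 312.4.
Equity: weight = 220/312.4 = 0.7042; cost = 17.176%.
Preferred: weight = 25.6/312.4 = 0.0819; cost = 4.5%.
Debt: weight = 66.8/312.4 = 0.2138; after-tax cost = 4.8% × (1 − 37%) = 3.0240%.
WACC = 0.7042 × 17.1760% + 0.0819 × 4.5000% + 0.2138 × 3.0240% = 13.1111%.

13.11%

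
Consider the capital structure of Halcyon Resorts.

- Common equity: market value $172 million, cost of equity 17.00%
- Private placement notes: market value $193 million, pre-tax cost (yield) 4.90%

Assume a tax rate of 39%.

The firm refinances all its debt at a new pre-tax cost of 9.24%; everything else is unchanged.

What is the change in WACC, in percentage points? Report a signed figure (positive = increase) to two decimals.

Current WACC:
Total capital V = 172 + 193 = 365.
Equity: weight = 172/365 = 0.4712; cost = 17%.
Private placement notes: weight = 193/365 = 0.5288; after-tax cost = 4.9% × (1 − 39%) = 2.9890%.
WACC = 0.4712 × 17.0000% + 0.5288 × 2.9890% = 9.5914%.
After the change:
Total capital V = 172 + 193 = 365.
Equity: weight = 172/365 = 0.4712; cost = 17%.
Private placement notes: weight = 193/365 = 0.5288; after-tax cost = 9.24% × (1 − 39%) = 5.6364%.
WACC = 0.4712 × 17.0000% + 0.5288 × 5.6364% = 10.9913%.
Change in WACC = 10.9913% − 9.5914% = 1.3999 pp.

+1.40 pp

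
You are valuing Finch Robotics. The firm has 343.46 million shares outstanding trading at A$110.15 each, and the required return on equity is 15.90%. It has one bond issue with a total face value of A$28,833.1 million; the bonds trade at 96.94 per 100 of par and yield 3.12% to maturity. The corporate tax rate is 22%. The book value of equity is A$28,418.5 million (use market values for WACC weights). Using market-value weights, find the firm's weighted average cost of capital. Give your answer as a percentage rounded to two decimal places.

10.18%

Market value of equity E = 110.15 × 343.46m = 37832.119m. Market value of debt D = 28833.1m × 96.94/100 = 27950.80714m.
Total capital V = 37832.119 + 27950.80714 = 65782.92614.
Equity: weight = 37832.119/65782.92614 = 0.5751; cost = 15.9%.
Bonds outstanding: weight = 27950.80714/65782.92614 = 0.4249; after-tax cost = 3.12% × (1 − 22%) = 2.4336%.
WACC = 0.5751 × 15.9000% + 0.4249 × 2.4336% = 10.1782%.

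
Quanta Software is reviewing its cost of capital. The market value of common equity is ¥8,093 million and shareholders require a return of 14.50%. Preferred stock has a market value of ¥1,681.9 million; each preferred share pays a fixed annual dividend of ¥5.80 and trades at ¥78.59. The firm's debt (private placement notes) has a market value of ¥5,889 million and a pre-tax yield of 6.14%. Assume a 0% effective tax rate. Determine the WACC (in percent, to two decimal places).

Cost of preferred: Rp = 5.8 / 78.59 = 7.3801%.
Total capital V = 8093 + 1681.9 + 5889 = 15663.9.
Equity: weight = 8093/15663.9 = 0.5167; cost = 14.5%.
Preferred: weight = 1681.9/15663.9 = 0.1074; cost = 7.3801%.
Private placement notes: weight = 5889/15663.9 = 0.3760; after-tax cost = 6.14% × (1 − 0%) = 6.1400%.
WACC = 0.5167 × 14.5000% + 0.1074 × 7.3801% + 0.3760 × 6.1400% = 10.5925%.

10.59%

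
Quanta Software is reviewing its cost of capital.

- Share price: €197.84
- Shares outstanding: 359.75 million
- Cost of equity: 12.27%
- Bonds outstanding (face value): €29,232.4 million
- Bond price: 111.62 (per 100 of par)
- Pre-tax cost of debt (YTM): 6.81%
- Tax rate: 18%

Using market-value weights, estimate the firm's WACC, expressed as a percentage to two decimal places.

10.17%

Market value of equity E = 197.84 × 359.75m = 71172.94m. Market value of debt D = 29232.4m × 111.62/100 = 32629.20488m.
Total capital V = 71172.94 + 32629.20488 = 103802.14488.
Equity: weight = 71172.94/103802.14488 = 0.6857; cost = 12.27%.
Bonds outstanding: weight = 32629.20488/103802.14488 = 0.3143; after-tax cost = 6.81% × (1 − 18%) = 5.5842%.
WACC = 0.6857 × 12.2700% + 0.3143 × 5.5842% = 10.1684%.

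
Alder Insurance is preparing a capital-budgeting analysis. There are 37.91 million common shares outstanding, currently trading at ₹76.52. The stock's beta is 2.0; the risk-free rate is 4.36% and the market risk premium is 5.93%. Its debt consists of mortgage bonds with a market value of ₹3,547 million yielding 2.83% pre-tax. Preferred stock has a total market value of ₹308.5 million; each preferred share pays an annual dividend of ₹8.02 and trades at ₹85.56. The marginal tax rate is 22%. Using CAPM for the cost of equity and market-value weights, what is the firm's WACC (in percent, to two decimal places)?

8.55%

Cost of equity via CAPM: Re = 4.36% + 2.0 × 5.93% = 16.2200%.
Cost of preferred: Rp = 8.02 / 85.56 = 9.3735%.
Market value of equity E = 76.52 × 37.91m = 2900.8732m.
Total capital V = 2900.8732 + 308.5 + 3547 = 6756.3732.
Equity: weight = 2900.8732/6756.3732 = 0.4294; cost = 16.22%.
Preferred: weight = 308.5/6756.3732 = 0.0457; cost = 9.3735%.
Mortgage bonds: weight = 3547/6756.3732 = 0.5250; after-tax cost = 2.83% × (1 − 22%) = 2.2074%.
WACC = 0.4294 × 16.2200% + 0.0457 × 9.3735% + 0.5250 × 2.2074% = 8.5510%.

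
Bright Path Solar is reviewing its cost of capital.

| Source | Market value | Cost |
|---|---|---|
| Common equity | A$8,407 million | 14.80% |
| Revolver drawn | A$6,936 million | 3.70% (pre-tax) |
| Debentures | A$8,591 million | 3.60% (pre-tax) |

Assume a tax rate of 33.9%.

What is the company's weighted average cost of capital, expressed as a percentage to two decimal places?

Total capital V = 8407 + 6936 + 8591 = 23934.
Equity: weight = 8407/23934 = 0.3513; cost = 14.8%.
Revolver drawn: weight = 6936/23934 = 0.2898; after-tax cost = 3.7% × (1 − 33.9%) = 2.4457%.
Debentures: weight = 8591/23934 = 0.3589; after-tax cost = 3.6% × (1 − 33.9%) = 2.3796%.
WACC = 0.3513 × 14.8000% + 0.2898 × 2.4457% + 0.3589 × 2.3796% = 6.7615%.

6.76%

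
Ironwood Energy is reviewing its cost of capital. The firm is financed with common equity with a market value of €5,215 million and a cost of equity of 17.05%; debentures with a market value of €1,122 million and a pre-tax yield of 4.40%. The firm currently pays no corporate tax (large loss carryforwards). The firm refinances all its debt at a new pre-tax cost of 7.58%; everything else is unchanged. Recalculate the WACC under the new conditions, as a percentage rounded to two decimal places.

After the change:
Total capital V = 5215 + 1122 = 6337.
Equity: weight = 5215/6337 = 0.8229; cost = 17.05%.
Debentures: weight = 1122/6337 = 0.1771; after-tax cost = 7.58% × (1 − 0%) = 7.5800%.
WACC = 0.8229 × 17.0500% + 0.1771 × 7.5800% = 15.3733%.

15.37%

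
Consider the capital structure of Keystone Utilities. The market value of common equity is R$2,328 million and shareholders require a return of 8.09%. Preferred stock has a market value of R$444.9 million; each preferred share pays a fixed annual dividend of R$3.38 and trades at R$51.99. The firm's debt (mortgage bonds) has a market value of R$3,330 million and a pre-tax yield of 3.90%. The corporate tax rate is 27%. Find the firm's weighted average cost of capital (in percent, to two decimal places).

5.11%

Cost of preferred: Rp = 3.38 / 51.99 = 6.5013%.
Total capital V = 2328 + 444.9 + 3330 = 6102.9.
Equity: weight = 2328/6102.9 = 0.3815; cost = 8.09%.
Preferred: weight = 444.9/6102.9 = 0.0729; cost = 6.5013%.
Mortgage bonds: weight = 3330/6102.9 = 0.5456; after-tax cost = 3.9% × (1 − 27%) = 2.8470%.
WACC = 0.3815 × 8.0900% + 0.0729 × 6.5013% + 0.5456 × 2.8470% = 5.1134%.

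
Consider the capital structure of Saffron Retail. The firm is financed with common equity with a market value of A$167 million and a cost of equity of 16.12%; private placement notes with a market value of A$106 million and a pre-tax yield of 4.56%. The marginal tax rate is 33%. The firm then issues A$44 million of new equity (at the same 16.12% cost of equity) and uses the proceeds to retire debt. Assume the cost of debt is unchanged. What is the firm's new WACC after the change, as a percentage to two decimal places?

13.15%

After the change:
Total capital V = 211 + 62 = 273.
Equity: weight = 211/273 = 0.7729; cost = 16.12%.
Private placement notes: weight = 62/273 = 0.2271; after-tax cost = 4.56% × (1 − 33%) = 3.0552%.
WACC = 0.7729 × 16.1200% + 0.2271 × 3.0552% = 13.1529%.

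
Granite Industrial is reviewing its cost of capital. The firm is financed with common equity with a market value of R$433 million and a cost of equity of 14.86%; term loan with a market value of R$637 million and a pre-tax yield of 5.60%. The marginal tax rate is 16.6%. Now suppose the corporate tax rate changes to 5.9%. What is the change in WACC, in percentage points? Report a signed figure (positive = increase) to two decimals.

+0.36 pp

Current WACC:
Total capital V = 433 + 637 = 1070.
Equity: weight = 433/1070 = 0.4047; cost = 14.86%.
Term loan: weight = 637/1070 = 0.5953; after-tax cost = 5.6% × (1 − 16.6%) = 4.6704%.
WACC = 0.4047 × 14.8600% + 0.5953 × 4.6704% = 8.7939%.
After the change:
Total capital V = 433 + 637 = 1070.
Equity: weight = 433/1070 = 0.4047; cost = 14.86%.
Term loan: weight = 637/1070 = 0.5953; after-tax cost = 5.6% × (1 − 5.9%) = 5.2696%.
WACC = 0.4047 × 14.8600% + 0.5953 × 5.2696% = 9.1506%.
Change in WACC = 9.1506% − 8.7939% = 0.3567 pp.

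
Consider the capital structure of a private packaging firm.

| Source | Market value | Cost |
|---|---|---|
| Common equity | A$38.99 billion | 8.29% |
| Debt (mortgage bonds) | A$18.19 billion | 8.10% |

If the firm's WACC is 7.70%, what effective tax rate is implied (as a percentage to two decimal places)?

Total capital V = 38.99 + 18.19 = 57.18.
Equity weight = 38.99/57.18 = 0.6819.
Mortgage bonds weight = 18.19/57.18 = 0.3181.
Equity contribution = 0.6819 × 8.29% = 5.6528%.
Debt contribution must be 7.7% − 5.6528% = 2.0472%.
0.3181 × 8.1% × (1 − T) = 2.0472%  ⇒  (1 − T) = 0.7945.
T = 20.5513%.

20.55%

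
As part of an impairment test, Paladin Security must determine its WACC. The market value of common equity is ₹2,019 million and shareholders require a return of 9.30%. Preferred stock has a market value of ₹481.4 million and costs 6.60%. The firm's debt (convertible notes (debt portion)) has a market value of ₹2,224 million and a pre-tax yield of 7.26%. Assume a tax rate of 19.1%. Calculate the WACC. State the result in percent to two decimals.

7.41%

Total capital V = 2019 + 481.4 + 2224 = 4724.4.
Equity: weight = 2019/4724.4 = 0.4274; cost = 9.3%.
Preferred: weight = 481.4/4724.4 = 0.1019; cost = 6.6%.
Convertible notes (debt portion): weight = 2224/4724.4 = 0.4707; after-tax cost = 7.26% × (1 − 19.1%) = 5.8733%.
WACC = 0.4274 × 9.3000% + 0.1019 × 6.6000% + 0.4707 × 5.8733% = 7.4118%.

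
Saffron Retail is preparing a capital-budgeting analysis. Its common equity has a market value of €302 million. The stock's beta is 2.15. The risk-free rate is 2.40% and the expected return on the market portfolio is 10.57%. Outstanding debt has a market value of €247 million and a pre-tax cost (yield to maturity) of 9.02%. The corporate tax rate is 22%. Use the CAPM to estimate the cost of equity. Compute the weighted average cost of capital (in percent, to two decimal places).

14.15%

Market risk premium = 10.57% − 2.4% = 8.17%.
Cost of equity via CAPM: Re = 2.4% + 2.15 × 8.17% = 19.9655%.
Total capital V = 302 + 247 = 549.
Equity: weight = 302/549 = 0.5501; cost = 19.9655%.
Debt: weight = 247/549 = 0.4499; after-tax cost = 9.02% × (1 − 22%) = 7.0356%.
WACC = 0.5501 × 19.9655% + 0.4499 × 7.0356% = 14.1482%.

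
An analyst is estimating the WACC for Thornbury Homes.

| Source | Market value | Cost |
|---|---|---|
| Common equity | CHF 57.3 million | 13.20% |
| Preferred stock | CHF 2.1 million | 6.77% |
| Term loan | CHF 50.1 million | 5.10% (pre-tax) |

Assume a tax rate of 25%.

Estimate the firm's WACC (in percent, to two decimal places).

Total capital V = 57.3 + 2.1 + 50.1 = 109.5.
Equity: weight = 57.3/109.5 = 0.5233; cost = 13.2%.
Preferred: weight = 2.1/109.5 = 0.0192; cost = 6.77%.
Term loan: weight = 50.1/109.5 = 0.4575; after-tax cost = 5.1% × (1 − 25%) = 3.8250%.
WACC = 0.5233 × 13.2000% + 0.0192 × 6.7700% + 0.4575 × 3.8250% = 8.7873%.

8.79%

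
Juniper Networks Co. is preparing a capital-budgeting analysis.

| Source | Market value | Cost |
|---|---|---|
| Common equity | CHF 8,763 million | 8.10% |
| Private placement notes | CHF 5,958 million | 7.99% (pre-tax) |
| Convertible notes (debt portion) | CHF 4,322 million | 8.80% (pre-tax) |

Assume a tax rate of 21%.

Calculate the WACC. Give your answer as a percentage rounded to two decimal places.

7.28%

Total capital V = 8763 + 5958 + 4322 = 19043.
Equity: weight = 8763/19043 = 0.4602; cost = 8.1%.
Private placement notes: weight = 5958/19043 = 0.3129; after-tax cost = 7.99% × (1 − 21%) = 6.3121%.
Convertible notes (debt portion): weight = 4322/19043 = 0.2270; after-tax cost = 8.8% × (1 − 21%) = 6.9520%.
WACC = 0.4602 × 8.1000% + 0.3129 × 6.3121% + 0.2270 × 6.9520% = 7.2801%.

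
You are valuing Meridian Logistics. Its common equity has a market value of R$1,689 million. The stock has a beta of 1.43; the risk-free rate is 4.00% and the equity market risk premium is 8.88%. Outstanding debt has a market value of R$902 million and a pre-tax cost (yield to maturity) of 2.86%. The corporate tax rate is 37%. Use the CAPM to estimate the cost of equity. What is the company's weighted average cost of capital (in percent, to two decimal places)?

Cost of equity via CAPM: Re = 4.0% + 1.43 × 8.88% = 16.6984%.
Total capital V = 1689 + 902 = 2591.
Equity: weight = 1689/2591 = 0.6519; cost = 16.6984%.
Debt: weight = 902/2591 = 0.3481; after-tax cost = 2.86% × (1 − 37%) = 1.8018%.
WACC = 0.6519 × 16.6984% + 0.3481 × 1.8018% = 11.5125%.

11.51%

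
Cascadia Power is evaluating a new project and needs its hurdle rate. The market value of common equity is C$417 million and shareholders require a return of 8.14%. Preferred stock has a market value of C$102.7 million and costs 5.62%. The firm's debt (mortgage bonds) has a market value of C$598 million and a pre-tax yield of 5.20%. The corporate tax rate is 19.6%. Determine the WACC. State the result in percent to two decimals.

Total capital V = 417 + 102.7 + 598 = 1117.7.
Equity: weight = 417/1117.7 = 0.3731; cost = 8.14%.
Preferred: weight = 102.7/1117.7 = 0.0919; cost = 5.62%.
Mortgage bonds: weight = 598/1117.7 = 0.5350; after-tax cost = 5.2% × (1 − 19.6%) = 4.1808%.
WACC = 0.3731 × 8.1400% + 0.0919 × 5.6200% + 0.5350 × 4.1808% = 5.7902%.

5.79%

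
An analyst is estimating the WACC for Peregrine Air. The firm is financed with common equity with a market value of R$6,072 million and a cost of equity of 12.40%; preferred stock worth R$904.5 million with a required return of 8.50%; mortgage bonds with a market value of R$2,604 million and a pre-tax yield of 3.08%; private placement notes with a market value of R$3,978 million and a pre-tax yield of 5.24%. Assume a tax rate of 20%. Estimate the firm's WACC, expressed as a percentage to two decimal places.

7.82%

Total capital V = 6072 + 904.5 + 2604 + 3978 = 13558.5.
Equity: weight = 6072/13558.5 = 0.4478; cost = 12.4%.
Preferred: weight = 904.5/13558.5 = 0.0667; cost = 8.5%.
Mortgage bonds: weight = 2604/13558.5 = 0.1921; after-tax cost = 3.08% × (1 − 20%) = 2.4640%.
Private placement notes: weight = 3978/13558.5 = 0.2934; after-tax cost = 5.24% × (1 − 20%) = 4.1920%.
WACC = 0.4478 × 12.4000% + 0.0667 × 8.5000% + 0.1921 × 2.4640% + 0.2934 × 4.1920% = 7.8234%.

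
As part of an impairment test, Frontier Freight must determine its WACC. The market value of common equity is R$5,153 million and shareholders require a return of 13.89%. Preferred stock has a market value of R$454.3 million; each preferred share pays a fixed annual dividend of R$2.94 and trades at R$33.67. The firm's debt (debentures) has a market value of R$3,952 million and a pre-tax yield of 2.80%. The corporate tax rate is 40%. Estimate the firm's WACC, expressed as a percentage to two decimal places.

8.60%

Cost of preferred: Rp = 2.94 / 33.67 = 8.7318%.
Total capital V = 5153 + 454.3 + 3952 = 9559.3.
Equity: weight = 5153/9559.3 = 0.5391; cost = 13.89%.
Preferred: weight = 454.3/9559.3 = 0.0475; cost = 8.7318%.
Debentures: weight = 3952/9559.3 = 0.4134; after-tax cost = 2.8% × (1 − 40%) = 1.6800%.
WACC = 0.5391 × 13.8900% + 0.0475 × 8.7318% + 0.4134 × 1.6800% = 8.5970%.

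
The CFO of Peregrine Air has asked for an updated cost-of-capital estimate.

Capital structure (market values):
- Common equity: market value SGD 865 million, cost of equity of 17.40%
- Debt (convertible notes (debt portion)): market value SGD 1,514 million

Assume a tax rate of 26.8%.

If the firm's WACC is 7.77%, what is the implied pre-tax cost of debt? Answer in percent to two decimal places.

3.10%

Total capital V = 865 + 1514 = 2379.
Equity weight = 865/2379 = 0.3636.
Convertible notes (debt portion) weight = 1514/2379 = 0.6364.
Equity contribution = 0.3636 × 17.4% = 6.3266%.
Remaining for debt = 7.77% − 6.3266% = 1.4434%.
Rd × (1 − 26.8%) × 0.6364 = 1.4434%  ⇒  Rd = 3.0984%.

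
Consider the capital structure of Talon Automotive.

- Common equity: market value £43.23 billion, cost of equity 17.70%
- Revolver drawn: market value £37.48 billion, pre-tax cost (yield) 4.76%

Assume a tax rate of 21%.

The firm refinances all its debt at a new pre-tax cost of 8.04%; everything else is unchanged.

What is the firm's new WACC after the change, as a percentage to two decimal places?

12.43%

After the change:
Total capital V = 43.23 + 37.48 = 80.71.
Equity: weight = 43.23/80.71 = 0.5356; cost = 17.7%.
Revolver drawn: weight = 37.48/80.71 = 0.4644; after-tax cost = 8.04% × (1 − 21%) = 6.3516%.
WACC = 0.5356 × 17.7000% + 0.4644 × 6.3516% = 12.4300%.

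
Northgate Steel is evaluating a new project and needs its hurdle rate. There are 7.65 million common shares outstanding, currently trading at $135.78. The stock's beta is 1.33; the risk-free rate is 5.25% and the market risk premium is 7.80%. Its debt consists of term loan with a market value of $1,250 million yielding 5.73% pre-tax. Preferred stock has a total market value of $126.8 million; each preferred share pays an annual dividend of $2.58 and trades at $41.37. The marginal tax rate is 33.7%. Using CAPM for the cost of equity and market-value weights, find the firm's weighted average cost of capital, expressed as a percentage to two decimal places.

9.01%

Cost of equity via CAPM: Re = 5.25% + 1.33 × 7.8% = 15.6240%.
Cost of preferred: Rp = 2.58 / 41.37 = 6.2364%.
Market value of equity E = 135.78 × 7.65m = 1038.717m.
Total capital V = 1038.717 + 126.8 + 1250 = 2415.517.
Equity: weight = 1038.717/2415.517 = 0.4300; cost = 15.624%.
Preferred: weight = 126.8/2415.517 = 0.0525; cost = 6.2364%.
Term loan: weight = 1250/2415.517 = 0.5175; after-tax cost = 5.73% × (1 − 33.7%) = 3.7990%.
WACC = 0.4300 × 15.6240% + 0.0525 × 6.2364% + 0.5175 × 3.7990% = 9.0119%.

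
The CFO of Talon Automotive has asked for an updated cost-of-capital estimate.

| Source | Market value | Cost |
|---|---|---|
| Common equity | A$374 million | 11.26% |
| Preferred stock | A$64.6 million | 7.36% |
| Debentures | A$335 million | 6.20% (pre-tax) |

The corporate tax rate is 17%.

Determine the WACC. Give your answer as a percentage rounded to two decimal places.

8.29%

Total capital V = 374 + 64.6 + 335 = 773.6.
Equity: weight = 374/773.6 = 0.4835; cost = 11.26%.
Preferred: weight = 64.6/773.6 = 0.0835; cost = 7.36%.
Debentures: weight = 335/773.6 = 0.4330; after-tax cost = 6.2% × (1 − 17%) = 5.1460%.
WACC = 0.4835 × 11.2600% + 0.0835 × 7.3600% + 0.4330 × 5.1460% = 8.2867%.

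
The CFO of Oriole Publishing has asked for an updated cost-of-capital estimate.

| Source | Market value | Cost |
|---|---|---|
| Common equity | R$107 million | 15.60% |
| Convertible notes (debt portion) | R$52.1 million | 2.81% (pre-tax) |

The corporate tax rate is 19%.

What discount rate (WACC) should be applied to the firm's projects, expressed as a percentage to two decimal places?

11.24%

Total capital V = 107 + 52.1 = 159.1.
Equity: weight = 107/159.1 = 0.6725; cost = 15.6%.
Convertible notes (debt portion): weight = 52.1/159.1 = 0.3275; after-tax cost = 2.81% × (1 − 19%) = 2.2761%.
WACC = 0.6725 × 15.6000% + 0.3275 × 2.2761% = 11.2369%.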